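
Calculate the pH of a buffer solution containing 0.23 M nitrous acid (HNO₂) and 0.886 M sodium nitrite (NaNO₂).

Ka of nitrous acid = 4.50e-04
pH = 3.93

pKa = -log(4.50e-04) = 3.35. pH = pKa + log([A⁻]/[HA]) = 3.35 + log(0.886/0.23)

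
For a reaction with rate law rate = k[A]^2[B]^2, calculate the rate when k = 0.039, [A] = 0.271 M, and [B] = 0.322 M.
0.000297 M/s

rate = k·[A]^2·[B]^2 = 0.039·(0.271)^2·(0.322)^2 = 0.039·0.073441·0.103684 = 0.000297 M/s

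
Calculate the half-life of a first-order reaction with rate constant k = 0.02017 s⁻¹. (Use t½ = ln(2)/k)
34.37 s

t½ = ln(2)/k = 0.6931/0.02017 = 34.37 s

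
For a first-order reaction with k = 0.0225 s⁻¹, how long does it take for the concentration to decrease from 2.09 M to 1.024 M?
31.71 s

From ln[A] = ln[A]₀ - k·t: t = ln([A]₀/[A])/k = ln(2.09/1.024)/0.0225 = ln(2.0410)/0.0225 = 0.7134/0.0225 = 31.71 s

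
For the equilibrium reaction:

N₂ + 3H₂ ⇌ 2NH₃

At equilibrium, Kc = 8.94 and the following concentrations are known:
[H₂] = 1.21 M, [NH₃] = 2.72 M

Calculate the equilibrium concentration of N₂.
[N₂] = 0.4671 M

Kc = ([NH₃]^2) / ([N₂] × [H₂]^3) = 8.94
[N₂]^1 = (product terms)/(Kc · other reactant terms) = 7.3984 / (8.94 · 1.7716) = 0.46714
[N₂] = 0.4671 M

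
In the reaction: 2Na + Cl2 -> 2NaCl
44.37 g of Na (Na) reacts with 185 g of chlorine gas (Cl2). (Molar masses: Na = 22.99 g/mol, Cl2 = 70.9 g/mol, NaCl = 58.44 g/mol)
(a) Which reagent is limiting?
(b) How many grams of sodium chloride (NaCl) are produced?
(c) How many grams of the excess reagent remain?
(a) Na, (b) 112.8 g, (c) 116.6 g

Moles of Na = 44.37 g ÷ 22.99 g/mol = 1.92997 mol
Moles of Cl2 = 185 g ÷ 70.9 g/mol = 2.60931 mol
Moles ÷ coefficient: Na: 1.92997/2 = 0.965, Cl2: 2.60931/1 = 2.609
(a) Na has the smaller value, so Na is the limiting reagent.
(b) Moles of NaCl = 1.92997 mol Na × (2/2) = 1.92997 mol; mass = 1.92997 mol × 58.44 g/mol = 112.8 g
(c) Cl2 consumed = 1.92997 × (1/2) = 0.964985 mol; remaining = 2.60931 − 0.964985 = 1.64432 mol; mass = 1.64432 mol × 70.9 g/mol = 116.6 g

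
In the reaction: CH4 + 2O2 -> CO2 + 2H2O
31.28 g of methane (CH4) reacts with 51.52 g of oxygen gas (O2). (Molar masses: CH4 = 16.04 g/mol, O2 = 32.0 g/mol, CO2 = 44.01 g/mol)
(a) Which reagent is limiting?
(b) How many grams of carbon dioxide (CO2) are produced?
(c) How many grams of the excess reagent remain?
(a) O2, (b) 35.43 g, (c) 18.37 g

Moles of CH4 = 31.28 g ÷ 16.04 g/mol = 1.95012 mol
Moles of O2 = 51.52 g ÷ 32.0 g/mol = 1.61 mol
Moles ÷ coefficient: CH4: 1.95012/1 = 1.95, O2: 1.61/2 = 0.805
(a) O2 has the smaller value, so O2 is the limiting reagent.
(b) Moles of CO2 = 1.61 mol O2 × (1/2) = 0.805 mol; mass = 0.805 mol × 44.01 g/mol = 35.43 g
(c) CH4 consumed = 1.61 × (1/2) = 0.805 mol; remaining = 1.95012 − 0.805 = 1.14512 mol; mass = 1.14512 mol × 16.04 g/mol = 18.37 g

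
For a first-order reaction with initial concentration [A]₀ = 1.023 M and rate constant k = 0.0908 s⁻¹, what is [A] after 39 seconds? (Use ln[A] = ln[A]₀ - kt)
0.0296 M

ln[A] = ln[A]₀ - k·t = ln(1.023) - (0.0908)·(39) = 0.0227 - 3.5412 = -3.5185
[A] = e^(-3.5185) = 0.0296 M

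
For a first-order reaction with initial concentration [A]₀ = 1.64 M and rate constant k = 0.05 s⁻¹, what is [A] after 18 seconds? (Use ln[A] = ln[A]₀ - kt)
0.6668 M

ln[A] = ln[A]₀ - k·t = ln(1.64) - (0.05)·(18) = 0.4947 - 0.9000 = -0.4053
[A] = e^(-0.4053) = 0.6668 M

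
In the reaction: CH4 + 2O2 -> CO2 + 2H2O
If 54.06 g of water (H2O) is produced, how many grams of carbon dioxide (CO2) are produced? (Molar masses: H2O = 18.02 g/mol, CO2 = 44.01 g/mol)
Moles of H2O = 54.06 g ÷ 18.02 g/mol = 3 mol
Mole ratio: 1 mol CO2 / 2 mol H2O
Moles of CO2 = 3 × (1/2) = 1.5 mol
Mass of CO2 = 1.5 mol × 44.01 g/mol = 66.02 g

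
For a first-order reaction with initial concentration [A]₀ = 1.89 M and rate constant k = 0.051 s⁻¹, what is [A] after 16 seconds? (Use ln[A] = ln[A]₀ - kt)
0.8358 M

ln[A] = ln[A]₀ - k·t = ln(1.89) - (0.051)·(16) = 0.6366 - 0.8160 = -0.1794
[A] = e^(-0.1794) = 0.8358 M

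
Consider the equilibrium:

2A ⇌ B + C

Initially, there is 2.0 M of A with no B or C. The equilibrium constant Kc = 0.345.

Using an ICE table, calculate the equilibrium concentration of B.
[B] = 0.540 M

ICE: [A] = 2.0 − 2x, [B] = [C] = x.
Kc = x²/(2.0 − 2x)² = 0.345 ⇒ √Kc = x/(2.0 − 2x).
x = √0.345·2.0/(1 + 2√0.345) = 0.58737·2.0/2.1747 = 0.54017.
[B] = x = 0.540 M.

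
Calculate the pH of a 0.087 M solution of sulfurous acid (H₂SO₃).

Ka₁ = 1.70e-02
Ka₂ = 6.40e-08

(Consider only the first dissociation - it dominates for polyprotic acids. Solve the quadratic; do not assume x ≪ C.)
pH = 1.51

x² + Ka₁·x − Ka₁·C = 0 with Ka₁ = 1.70e-02, C = 0.087.
x = (−Ka₁ + √(Ka₁² + 4·Ka₁·C))/2 = 3.0886e-02 M, so pH = 1.51.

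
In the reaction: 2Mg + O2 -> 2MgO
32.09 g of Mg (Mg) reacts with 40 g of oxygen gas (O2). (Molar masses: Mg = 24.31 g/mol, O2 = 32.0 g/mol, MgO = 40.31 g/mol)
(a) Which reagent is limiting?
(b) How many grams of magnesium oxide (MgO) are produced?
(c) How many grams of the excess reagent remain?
(a) Mg, (b) 53.21 g, (c) 18.88 g

Moles of Mg = 32.09 g ÷ 24.31 g/mol = 1.32003 mol
Moles of O2 = 40 g ÷ 32.0 g/mol = 1.25 mol
Moles ÷ coefficient: Mg: 1.32003/2 = 0.66, O2: 1.25/1 = 1.25
(a) Mg has the smaller value, so Mg is the limiting reagent.
(b) Moles of MgO = 1.32003 mol Mg × (2/2) = 1.32003 mol; mass = 1.32003 mol × 40.31 g/mol = 53.21 g
(c) O2 consumed = 1.32003 × (1/2) = 0.660016 mol; remaining = 1.25 − 0.660016 = 0.589984 mol; mass = 0.589984 mol × 32.0 g/mol = 18.88 g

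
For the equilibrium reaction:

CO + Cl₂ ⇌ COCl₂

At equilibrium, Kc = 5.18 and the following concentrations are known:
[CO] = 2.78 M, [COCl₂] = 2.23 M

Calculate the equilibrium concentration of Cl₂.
[Cl₂] = 0.1549 M

Kc = ([COCl₂]) / ([CO] × [Cl₂]) = 5.18
[Cl₂]^1 = (product terms)/(Kc · other reactant terms) = 2.23 / (5.18 · 2.78) = 0.15486
[Cl₂] = 0.1549 M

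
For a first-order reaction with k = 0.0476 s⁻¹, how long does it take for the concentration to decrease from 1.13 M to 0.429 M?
20.35 s

From ln[A] = ln[A]₀ - k·t: t = ln([A]₀/[A])/k = ln(1.13/0.429)/0.0476 = ln(2.6340)/0.0476 = 0.9685/0.0476 = 20.35 s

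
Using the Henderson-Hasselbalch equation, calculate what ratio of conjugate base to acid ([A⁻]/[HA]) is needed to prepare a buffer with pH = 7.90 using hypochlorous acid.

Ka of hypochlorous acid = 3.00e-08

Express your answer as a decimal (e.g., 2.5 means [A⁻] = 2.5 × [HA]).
[A⁻]/[HA] = 2.383

pKa = −log(3.00e-08) = 7.5229. pH = pKa + log([A⁻]/[HA]). 7.90 = 7.5229 + log(ratio). log(ratio) = 7.90 − 7.5229 = 0.3771. ratio = 10^(0.3771) = 2.383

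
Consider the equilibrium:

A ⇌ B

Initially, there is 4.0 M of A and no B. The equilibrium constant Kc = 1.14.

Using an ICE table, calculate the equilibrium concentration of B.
[B] = 2.131 M

ICE: [A] = 4.0 − x, [B] = x.
Kc = x/(4.0 − x) = 1.14 ⇒ x = 1.14·4.0/(1 + 1.14) = 4.56/2.14 = 2.131.
[B] = x = 2.131 M.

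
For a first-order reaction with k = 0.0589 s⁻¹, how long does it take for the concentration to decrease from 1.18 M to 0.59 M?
11.77 s

From ln[A] = ln[A]₀ - k·t: t = ln([A]₀/[A])/k = ln(1.18/0.59)/0.0589 = ln(2.0000)/0.0589 = 0.6931/0.0589 = 11.77 s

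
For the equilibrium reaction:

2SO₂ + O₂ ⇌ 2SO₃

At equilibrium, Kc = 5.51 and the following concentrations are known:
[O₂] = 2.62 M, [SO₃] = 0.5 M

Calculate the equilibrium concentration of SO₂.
[SO₂] = 0.1316 M

Kc = ([SO₃]^2) / ([SO₂]^2 × [O₂]) = 5.51
[SO₂]^2 = (product terms)/(Kc · other reactant terms) = 0.25 / (5.51 · 2.62) = 0.017318
[SO₂] = (0.017318)^(1/2) = 0.1316 M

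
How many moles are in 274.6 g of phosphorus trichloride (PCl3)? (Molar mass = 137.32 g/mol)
Moles = 274.6 g ÷ 137.32 g/mol = 2 mol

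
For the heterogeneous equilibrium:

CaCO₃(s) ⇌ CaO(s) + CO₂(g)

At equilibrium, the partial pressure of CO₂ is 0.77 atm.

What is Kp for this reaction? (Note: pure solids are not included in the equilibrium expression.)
K_p = 0.77

Solids (CaCO₃, CaO) have activity 1 and are excluded.
Kp = P(CO₂) = 0.77.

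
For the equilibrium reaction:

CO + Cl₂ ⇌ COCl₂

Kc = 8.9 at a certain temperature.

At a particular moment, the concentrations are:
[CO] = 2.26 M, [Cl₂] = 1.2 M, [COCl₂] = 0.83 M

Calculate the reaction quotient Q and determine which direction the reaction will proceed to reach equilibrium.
Q = 0.306, Q < K, reaction proceeds forward (toward products)

Q = ([COCl₂]) / ([CO] × [Cl₂])
  = ((0.83)) / ((2.26)·(1.2)) = 0.83/2.712 = 0.306
Since Q = 0.306 < Kc = 8.9, the reaction proceeds forward (toward products) to reach equilibrium.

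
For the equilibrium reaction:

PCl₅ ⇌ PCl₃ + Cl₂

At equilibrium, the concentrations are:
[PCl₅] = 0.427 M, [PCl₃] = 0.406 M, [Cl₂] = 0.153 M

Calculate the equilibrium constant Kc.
K_c = 0.1455

Kc = ([PCl₃] × [Cl₂]) / ([PCl₅])
   = ((0.406)·(0.153)) / ((0.427))
   = 0.062118 / 0.427 = 0.1455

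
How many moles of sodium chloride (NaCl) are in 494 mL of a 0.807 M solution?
Moles = Molarity × Volume (L)
Moles = 0.807 M × 0.494 L = 0.3987 mol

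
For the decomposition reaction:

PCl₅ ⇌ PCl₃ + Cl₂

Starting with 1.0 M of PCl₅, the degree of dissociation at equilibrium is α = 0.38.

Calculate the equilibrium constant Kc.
K_c = 0.2329

x = α·[A]₀ = 0.38 × 1.0 = 0.38 M dissociated.
At eq: [PCl₅] = 1.0 − 0.38 = 0.62 M; [PCl₃] = [Cl₂] = x = 0.38 M.
Kc = [PCl₃][Cl₂]/[PCl₅] = (0.38)²/0.62 = 0.2329.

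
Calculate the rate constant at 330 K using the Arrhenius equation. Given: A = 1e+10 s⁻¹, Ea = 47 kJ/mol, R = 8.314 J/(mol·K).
3.63e+02 s⁻¹

k = A·exp(-Ea/(R·T)) = 1e+10·exp(-47000/(8.314·330)) = 1e+10·exp(-17.1307) = 1e+10·3.6329e-08 = 3.63e+02 s⁻¹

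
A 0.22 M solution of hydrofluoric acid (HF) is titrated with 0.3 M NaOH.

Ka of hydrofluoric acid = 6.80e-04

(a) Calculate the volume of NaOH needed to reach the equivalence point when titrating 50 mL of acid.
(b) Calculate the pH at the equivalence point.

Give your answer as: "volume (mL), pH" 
V = 36.7 mL, pH = 8.14

(a) At equivalence: moles acid = moles base.
moles acid = 0.22 × 0.05 = 0.011 mol; V_NaOH = 0.011/0.3 = 0.03667 L = 36.7 mL.
(b) At equivalence, all acid → conjugate base A⁻ at [A⁻] = 0.011/0.08667 = 0.1269 M.
Kb = Kw/Ka = 1.0e-14/6.80e-04 = 1.471e-11; [OH⁻] = √(Kb·[A⁻]) = 1.366e-06; pOH = 5.86; pH = 14 − pOH = 8.14.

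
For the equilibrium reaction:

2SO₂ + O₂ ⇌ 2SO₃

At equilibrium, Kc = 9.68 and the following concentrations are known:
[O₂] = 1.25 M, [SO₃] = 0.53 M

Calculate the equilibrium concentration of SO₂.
[SO₂] = 0.1524 M

Kc = ([SO₃]^2) / ([SO₂]^2 × [O₂]) = 9.68
[SO₂]^2 = (product terms)/(Kc · other reactant terms) = 0.2809 / (9.68 · 1.25) = 0.023215
[SO₂] = (0.023215)^(1/2) = 0.1524 M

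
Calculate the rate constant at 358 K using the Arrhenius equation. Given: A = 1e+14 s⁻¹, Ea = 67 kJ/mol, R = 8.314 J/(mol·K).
1.67e+04 s⁻¹

k = A·exp(-Ea/(R·T)) = 1e+14·exp(-67000/(8.314·358)) = 1e+14·exp(-22.5103) = 1e+14·1.6745e-10 = 1.67e+04 s⁻¹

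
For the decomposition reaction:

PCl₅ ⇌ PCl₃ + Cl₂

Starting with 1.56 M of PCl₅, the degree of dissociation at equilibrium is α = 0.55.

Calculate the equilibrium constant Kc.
K_c = 1.0487

x = α·[A]₀ = 0.55 × 1.56 = 0.858 M dissociated.
At eq: [PCl₅] = 1.56 − 0.858 = 0.702 M; [PCl₃] = [Cl₂] = x = 0.858 M.
Kc = [PCl₃][Cl₂]/[PCl₅] = (0.858)²/0.702 = 1.049.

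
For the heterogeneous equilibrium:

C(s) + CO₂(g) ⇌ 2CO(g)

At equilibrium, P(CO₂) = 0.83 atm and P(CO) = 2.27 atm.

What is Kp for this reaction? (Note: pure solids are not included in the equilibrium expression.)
K_p = 6.208

Solid C is excluded.
Kp = P(CO)²/P(CO₂) = (2.27)²/0.83 = 5.153/0.83 = 6.208.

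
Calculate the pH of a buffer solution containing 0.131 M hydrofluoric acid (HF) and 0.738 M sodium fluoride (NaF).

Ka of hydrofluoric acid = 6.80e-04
pH = 3.92

pKa = -log(6.80e-04) = 3.17. pH = pKa + log([A⁻]/[HA]) = 3.17 + log(0.738/0.131)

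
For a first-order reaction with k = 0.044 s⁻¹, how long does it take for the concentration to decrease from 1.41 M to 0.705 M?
15.75 s

From ln[A] = ln[A]₀ - k·t: t = ln([A]₀/[A])/k = ln(1.41/0.705)/0.044 = ln(2.0000)/0.044 = 0.6931/0.044 = 15.75 s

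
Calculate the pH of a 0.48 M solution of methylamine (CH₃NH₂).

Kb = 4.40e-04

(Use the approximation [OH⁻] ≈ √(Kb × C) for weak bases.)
pH = 12.16

[OH⁻] = √(Kb × C) = √(4.40e-04 × 0.48) = 1.4533e-02. pOH = 1.84, pH = 14 - pOH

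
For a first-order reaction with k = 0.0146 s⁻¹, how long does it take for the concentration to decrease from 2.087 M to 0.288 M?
135.65 s

From ln[A] = ln[A]₀ - k·t: t = ln([A]₀/[A])/k = ln(2.087/0.288)/0.0146 = ln(7.2465)/0.0146 = 1.9805/0.0146 = 135.65 s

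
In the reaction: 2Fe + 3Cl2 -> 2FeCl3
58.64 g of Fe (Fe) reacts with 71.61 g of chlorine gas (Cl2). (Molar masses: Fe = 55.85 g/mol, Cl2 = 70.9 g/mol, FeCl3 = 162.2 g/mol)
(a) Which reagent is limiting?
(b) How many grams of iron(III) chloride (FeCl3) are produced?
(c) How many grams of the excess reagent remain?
(a) Cl2, (b) 109.2 g, (c) 21.03 g

Moles of Fe = 58.64 g ÷ 55.85 g/mol = 1.04996 mol
Moles of Cl2 = 71.61 g ÷ 70.9 g/mol = 1.01001 mol
Moles ÷ coefficient: Fe: 1.04996/2 = 0.525, Cl2: 1.01001/3 = 0.3367
(a) Cl2 has the smaller value, so Cl2 is the limiting reagent.
(b) Moles of FeCl3 = 1.01001 mol Cl2 × (2/3) = 0.673343 mol; mass = 0.673343 mol × 162.2 g/mol = 109.2 g
(c) Fe consumed = 1.01001 × (2/3) = 0.673343 mol; remaining = 1.04996 − 0.673343 = 0.376613 mol; mass = 0.376613 mol × 55.85 g/mol = 21.03 g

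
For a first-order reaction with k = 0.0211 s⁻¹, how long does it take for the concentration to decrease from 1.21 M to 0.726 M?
24.21 s

From ln[A] = ln[A]₀ - k·t: t = ln([A]₀/[A])/k = ln(1.21/0.726)/0.0211 = ln(1.6667)/0.0211 = 0.5108/0.0211 = 24.21 s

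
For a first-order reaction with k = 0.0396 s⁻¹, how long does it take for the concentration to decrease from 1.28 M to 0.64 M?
17.50 s

From ln[A] = ln[A]₀ - k·t: t = ln([A]₀/[A])/k = ln(1.28/0.64)/0.0396 = ln(2.0000)/0.0396 = 0.6931/0.0396 = 17.50 s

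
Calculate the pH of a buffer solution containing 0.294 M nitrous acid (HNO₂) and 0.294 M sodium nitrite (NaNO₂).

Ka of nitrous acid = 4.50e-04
pH = 3.35

pKa = -log(4.50e-04) = 3.35. pH = pKa + log([A⁻]/[HA]) = 3.35 + log(0.294/0.294)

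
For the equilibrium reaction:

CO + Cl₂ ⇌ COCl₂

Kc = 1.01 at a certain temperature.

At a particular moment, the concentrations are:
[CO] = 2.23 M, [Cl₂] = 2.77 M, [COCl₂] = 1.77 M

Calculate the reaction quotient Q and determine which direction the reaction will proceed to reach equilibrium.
Q = 0.287, Q < K, reaction proceeds forward (toward products)

Q = ([COCl₂]) / ([CO] × [Cl₂])
  = ((1.77)) / ((2.23)·(2.77)) = 1.77/6.1771 = 0.2865
Since Q = 0.2865 < Kc = 1.01, the reaction proceeds forward (toward products) to reach equilibrium.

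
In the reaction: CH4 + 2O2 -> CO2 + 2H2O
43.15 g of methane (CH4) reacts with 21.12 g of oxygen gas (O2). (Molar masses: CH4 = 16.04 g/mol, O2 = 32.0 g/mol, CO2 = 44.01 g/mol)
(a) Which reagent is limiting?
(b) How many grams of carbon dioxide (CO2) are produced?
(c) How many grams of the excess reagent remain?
(a) O2, (b) 14.52 g, (c) 37.86 g

Moles of CH4 = 43.15 g ÷ 16.04 g/mol = 2.69015 mol
Moles of O2 = 21.12 g ÷ 32.0 g/mol = 0.66 mol
Moles ÷ coefficient: CH4: 2.69015/1 = 2.69, O2: 0.66/2 = 0.33
(a) O2 has the smaller value, so O2 is the limiting reagent.
(b) Moles of CO2 = 0.66 mol O2 × (1/2) = 0.33 mol; mass = 0.33 mol × 44.01 g/mol = 14.52 g
(c) CH4 consumed = 0.66 × (1/2) = 0.33 mol; remaining = 2.69015 − 0.33 = 2.36015 mol; mass = 2.36015 mol × 16.04 g/mol = 37.86 g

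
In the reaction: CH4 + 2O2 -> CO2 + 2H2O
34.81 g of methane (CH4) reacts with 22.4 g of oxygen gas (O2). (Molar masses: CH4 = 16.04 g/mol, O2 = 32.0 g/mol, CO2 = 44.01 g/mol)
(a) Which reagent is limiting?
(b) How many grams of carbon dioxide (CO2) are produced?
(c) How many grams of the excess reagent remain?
(a) O2, (b) 15.4 g, (c) 29.2 g

Moles of CH4 = 34.81 g ÷ 16.04 g/mol = 2.1702 mol
Moles of O2 = 22.4 g ÷ 32.0 g/mol = 0.7 mol
Moles ÷ coefficient: CH4: 2.1702/1 = 2.17, O2: 0.7/2 = 0.35
(a) O2 has the smaller value, so O2 is the limiting reagent.
(b) Moles of CO2 = 0.7 mol O2 × (1/2) = 0.35 mol; mass = 0.35 mol × 44.01 g/mol = 15.4 g
(c) CH4 consumed = 0.7 × (1/2) = 0.35 mol; remaining = 2.1702 − 0.35 = 1.8202 mol; mass = 1.8202 mol × 16.04 g/mol = 29.2 g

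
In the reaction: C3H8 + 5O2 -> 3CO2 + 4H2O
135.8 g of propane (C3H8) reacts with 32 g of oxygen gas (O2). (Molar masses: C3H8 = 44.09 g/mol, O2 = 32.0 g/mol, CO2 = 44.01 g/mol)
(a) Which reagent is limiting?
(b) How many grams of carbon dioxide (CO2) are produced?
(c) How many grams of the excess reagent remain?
(a) O2, (b) 26.41 g, (c) 127 g

Moles of C3H8 = 135.8 g ÷ 44.09 g/mol = 3.08006 mol
Moles of O2 = 32 g ÷ 32.0 g/mol = 1 mol
Moles ÷ coefficient: C3H8: 3.08006/1 = 3.08, O2: 1/5 = 0.2
(a) O2 has the smaller value, so O2 is the limiting reagent.
(b) Moles of CO2 = 1 mol O2 × (3/5) = 0.6 mol; mass = 0.6 mol × 44.01 g/mol = 26.41 g
(c) C3H8 consumed = 1 × (1/5) = 0.2 mol; remaining = 3.08006 − 0.2 = 2.88006 mol; mass = 2.88006 mol × 44.09 g/mol = 127 g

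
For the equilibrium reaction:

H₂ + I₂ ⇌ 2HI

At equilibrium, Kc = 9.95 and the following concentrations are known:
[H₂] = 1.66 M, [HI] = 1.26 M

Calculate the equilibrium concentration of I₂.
[I₂] = 0.0961 M

Kc = ([HI]^2) / ([H₂] × [I₂]) = 9.95
[I₂]^1 = (product terms)/(Kc · other reactant terms) = 1.5876 / (9.95 · 1.66) = 0.096119
[I₂] = 0.0961 M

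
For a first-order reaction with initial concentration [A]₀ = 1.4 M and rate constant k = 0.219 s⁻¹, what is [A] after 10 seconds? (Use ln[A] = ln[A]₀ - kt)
0.1567 M

ln[A] = ln[A]₀ - k·t = ln(1.4) - (0.219)·(10) = 0.3365 - 2.1900 = -1.8535
[A] = e^(-1.8535) = 0.1567 M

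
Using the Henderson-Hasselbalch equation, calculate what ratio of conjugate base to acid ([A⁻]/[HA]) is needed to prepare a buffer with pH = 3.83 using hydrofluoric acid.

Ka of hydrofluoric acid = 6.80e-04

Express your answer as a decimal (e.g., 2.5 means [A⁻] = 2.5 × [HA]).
[A⁻]/[HA] = 4.597

pKa = −log(6.80e-04) = 3.1675. pH = pKa + log([A⁻]/[HA]). 3.83 = 3.1675 + log(ratio). log(ratio) = 3.83 − 3.1675 = 0.6625. ratio = 10^(0.6625) = 4.597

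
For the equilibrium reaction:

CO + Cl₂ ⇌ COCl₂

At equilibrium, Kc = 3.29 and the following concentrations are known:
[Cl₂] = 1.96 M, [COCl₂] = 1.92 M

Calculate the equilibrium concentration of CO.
[CO] = 0.2977 M

Kc = ([COCl₂]) / ([CO] × [Cl₂]) = 3.29
[CO]^1 = (product terms)/(Kc · other reactant terms) = 1.92 / (3.29 · 1.96) = 0.29775
[CO] = 0.2977 M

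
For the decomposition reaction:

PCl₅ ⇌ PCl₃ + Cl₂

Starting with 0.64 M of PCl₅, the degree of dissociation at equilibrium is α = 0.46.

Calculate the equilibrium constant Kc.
K_c = 0.2508

x = α·[A]₀ = 0.46 × 0.64 = 0.2944 M dissociated.
At eq: [PCl₅] = 0.64 − 0.2944 = 0.3456 M; [PCl₃] = [Cl₂] = x = 0.2944 M.
Kc = [PCl₃][Cl₂]/[PCl₅] = (0.2944)²/0.3456 = 0.2508.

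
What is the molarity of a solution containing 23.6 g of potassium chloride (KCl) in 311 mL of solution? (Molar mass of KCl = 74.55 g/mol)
Moles of KCl = 23.6 g ÷ 74.55 g/mol = 0.316566 mol
Volume = 311 mL = 0.311 L
Molarity = 0.316566 mol ÷ 0.311 L = 1.018 M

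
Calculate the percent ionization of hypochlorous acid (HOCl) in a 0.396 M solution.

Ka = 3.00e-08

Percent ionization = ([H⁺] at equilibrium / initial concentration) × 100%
Percent ionization = 0.0275%

Let x = [H⁺]. Ka = x²/(C - x) ⇒ x² + (3.00e-08)x - (3.00e-08)(0.396) = 0. x = 1.0898e-04. Percent = (1.0898e-04/0.396) × 100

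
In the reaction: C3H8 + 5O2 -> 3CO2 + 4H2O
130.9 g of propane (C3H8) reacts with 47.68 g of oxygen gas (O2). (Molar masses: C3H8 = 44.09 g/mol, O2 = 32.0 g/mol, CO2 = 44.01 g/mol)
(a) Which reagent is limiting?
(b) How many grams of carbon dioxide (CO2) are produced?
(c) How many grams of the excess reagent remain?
(a) O2, (b) 39.34 g, (c) 117.8 g

Moles of C3H8 = 130.9 g ÷ 44.09 g/mol = 2.96893 mol
Moles of O2 = 47.68 g ÷ 32.0 g/mol = 1.49 mol
Moles ÷ coefficient: C3H8: 2.96893/1 = 2.969, O2: 1.49/5 = 0.298
(a) O2 has the smaller value, so O2 is the limiting reagent.
(b) Moles of CO2 = 1.49 mol O2 × (3/5) = 0.894 mol; mass = 0.894 mol × 44.01 g/mol = 39.34 g
(c) C3H8 consumed = 1.49 × (1/5) = 0.298 mol; remaining = 2.96893 − 0.298 = 2.67093 mol; mass = 2.67093 mol × 44.09 g/mol = 117.8 g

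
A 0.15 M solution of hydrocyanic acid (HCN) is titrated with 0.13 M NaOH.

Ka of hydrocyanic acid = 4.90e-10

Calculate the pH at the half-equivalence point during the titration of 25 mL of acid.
pH = pKa = 9.31

At the half-equivalence point, [HA] = [A⁻], so by Henderson–Hasselbalch pH = pKa + log(1) = pKa.
pKa = −log(4.90e-10) = 9.31.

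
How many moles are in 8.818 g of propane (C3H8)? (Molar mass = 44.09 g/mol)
Moles = 8.818 g ÷ 44.09 g/mol = 0.2 mol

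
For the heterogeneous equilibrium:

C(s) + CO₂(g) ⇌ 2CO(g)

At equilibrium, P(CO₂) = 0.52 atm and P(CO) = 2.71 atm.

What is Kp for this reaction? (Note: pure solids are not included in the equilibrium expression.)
K_p = 14.123

Solid C is excluded.
Kp = P(CO)²/P(CO₂) = (2.71)²/0.52 = 7.344/0.52 = 14.123.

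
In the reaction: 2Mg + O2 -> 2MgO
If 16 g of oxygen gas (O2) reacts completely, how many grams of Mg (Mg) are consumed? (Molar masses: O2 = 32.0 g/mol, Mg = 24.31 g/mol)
Moles of O2 = 16 g ÷ 32.0 g/mol = 0.5 mol
Mole ratio: 2 mol Mg / 1 mol O2
Moles of Mg = 0.5 × (2/1) = 1 mol
Mass of Mg = 1 mol × 24.31 g/mol = 24.31 g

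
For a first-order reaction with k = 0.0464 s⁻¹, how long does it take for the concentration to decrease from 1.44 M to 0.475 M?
23.90 s

From ln[A] = ln[A]₀ - k·t: t = ln([A]₀/[A])/k = ln(1.44/0.475)/0.0464 = ln(3.0316)/0.0464 = 1.1091/0.0464 = 23.90 s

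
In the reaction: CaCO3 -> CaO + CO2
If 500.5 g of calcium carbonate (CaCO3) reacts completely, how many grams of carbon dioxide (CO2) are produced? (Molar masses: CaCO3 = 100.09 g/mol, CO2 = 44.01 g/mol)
Moles of CaCO3 = 500.5 g ÷ 100.09 g/mol = 5.0005 mol
Mole ratio: 1 mol CO2 / 1 mol CaCO3
Moles of CO2 = 5.0005 × (1/1) = 5.0005 mol
Mass of CO2 = 5.0005 mol × 44.01 g/mol = 220.1 g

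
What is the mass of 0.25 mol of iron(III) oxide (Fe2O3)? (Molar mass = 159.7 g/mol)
Mass = 0.25 mol × 159.7 g/mol = 39.92 g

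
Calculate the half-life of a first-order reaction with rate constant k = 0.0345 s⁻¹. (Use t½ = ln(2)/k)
20.09 s

t½ = ln(2)/k = 0.6931/0.0345 = 20.09 s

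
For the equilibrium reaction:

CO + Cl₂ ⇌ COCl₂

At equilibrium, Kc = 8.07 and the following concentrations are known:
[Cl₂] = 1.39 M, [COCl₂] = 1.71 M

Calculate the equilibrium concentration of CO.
[CO] = 0.1524 M

Kc = ([COCl₂]) / ([CO] × [Cl₂]) = 8.07
[CO]^1 = (product terms)/(Kc · other reactant terms) = 1.71 / (8.07 · 1.39) = 0.15244
[CO] = 0.1524 M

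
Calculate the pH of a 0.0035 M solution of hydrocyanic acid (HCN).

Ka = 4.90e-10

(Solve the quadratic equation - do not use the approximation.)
pH = 5.88

x² + Ka×x - Ka×C = 0. Using quadratic formula: [H⁺] = 1.3093e-06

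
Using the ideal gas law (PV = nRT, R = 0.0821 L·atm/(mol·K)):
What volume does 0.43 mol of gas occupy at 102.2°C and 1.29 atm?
T = 102.2°C + 273.15 = 375.35 K
V = nRT/P = (0.43 × 0.0821 × 375.35) / 1.29
V = 10.27 L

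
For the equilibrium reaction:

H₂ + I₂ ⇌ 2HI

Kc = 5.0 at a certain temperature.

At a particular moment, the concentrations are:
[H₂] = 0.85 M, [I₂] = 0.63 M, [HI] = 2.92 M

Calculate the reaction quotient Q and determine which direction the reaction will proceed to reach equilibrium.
Q = 15.922, Q > K, reaction proceeds reverse (toward reactants)

Q = ([HI]^2) / ([H₂] × [I₂])
  = ((2.92)^2) / ((0.85)·(0.63)) = 8.5264/0.5355 = 15.92
Since Q = 15.92 > Kc = 5.0, the reaction proceeds reverse (toward reactants) to reach equilibrium.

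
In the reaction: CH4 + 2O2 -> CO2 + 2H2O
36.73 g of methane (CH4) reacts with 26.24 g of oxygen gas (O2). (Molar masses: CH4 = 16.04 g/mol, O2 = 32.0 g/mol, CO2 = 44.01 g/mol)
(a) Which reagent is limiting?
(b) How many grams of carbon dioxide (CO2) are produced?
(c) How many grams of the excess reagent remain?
(a) O2, (b) 18.04 g, (c) 30.15 g

Moles of CH4 = 36.73 g ÷ 16.04 g/mol = 2.2899 mol
Moles of O2 = 26.24 g ÷ 32.0 g/mol = 0.82 mol
Moles ÷ coefficient: CH4: 2.2899/1 = 2.29, O2: 0.82/2 = 0.41
(a) O2 has the smaller value, so O2 is the limiting reagent.
(b) Moles of CO2 = 0.82 mol O2 × (1/2) = 0.41 mol; mass = 0.41 mol × 44.01 g/mol = 18.04 g
(c) CH4 consumed = 0.82 × (1/2) = 0.41 mol; remaining = 2.2899 − 0.41 = 1.8799 mol; mass = 1.8799 mol × 16.04 g/mol = 30.15 g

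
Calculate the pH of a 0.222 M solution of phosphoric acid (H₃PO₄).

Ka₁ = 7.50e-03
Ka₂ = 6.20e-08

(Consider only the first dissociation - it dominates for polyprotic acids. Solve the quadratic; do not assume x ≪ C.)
pH = 1.43

x² + Ka₁·x − Ka₁·C = 0 with Ka₁ = 7.50e-03, C = 0.222.
x = (−Ka₁ + √(Ka₁² + 4·Ka₁·C))/2 = 3.7226e-02 M, so pH = 1.43.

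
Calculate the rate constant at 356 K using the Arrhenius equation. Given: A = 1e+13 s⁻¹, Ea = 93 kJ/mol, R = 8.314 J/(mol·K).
2.26e-01 s⁻¹

k = A·exp(-Ea/(R·T)) = 1e+13·exp(-93000/(8.314·356)) = 1e+13·exp(-31.4212) = 1e+13·2.2591e-14 = 2.26e-01 s⁻¹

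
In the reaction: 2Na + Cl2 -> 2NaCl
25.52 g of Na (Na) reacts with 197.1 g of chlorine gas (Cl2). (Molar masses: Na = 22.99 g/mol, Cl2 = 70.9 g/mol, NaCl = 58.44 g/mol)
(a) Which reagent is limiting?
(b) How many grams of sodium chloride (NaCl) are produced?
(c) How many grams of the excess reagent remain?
(a) Na, (b) 64.87 g, (c) 157.7 g

Moles of Na = 25.52 g ÷ 22.99 g/mol = 1.11005 mol
Moles of Cl2 = 197.1 g ÷ 70.9 g/mol = 2.77997 mol
Moles ÷ coefficient: Na: 1.11005/2 = 0.555, Cl2: 2.77997/1 = 2.78
(a) Na has the smaller value, so Na is the limiting reagent.
(b) Moles of NaCl = 1.11005 mol Na × (2/2) = 1.11005 mol; mass = 1.11005 mol × 58.44 g/mol = 64.87 g
(c) Cl2 consumed = 1.11005 × (1/2) = 0.555024 mol; remaining = 2.77997 − 0.555024 = 2.22495 mol; mass = 2.22495 mol × 70.9 g/mol = 157.7 g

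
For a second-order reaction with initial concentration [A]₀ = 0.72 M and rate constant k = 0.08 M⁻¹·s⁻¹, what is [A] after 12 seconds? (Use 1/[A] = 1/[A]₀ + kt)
0.4257 M

1/[A] = 1/[A]₀ + k·t = 1/0.72 + (0.08)·(12) = 1.3889 + 0.9600 = 2.3489
[A] = 1/2.3489 = 0.4257 M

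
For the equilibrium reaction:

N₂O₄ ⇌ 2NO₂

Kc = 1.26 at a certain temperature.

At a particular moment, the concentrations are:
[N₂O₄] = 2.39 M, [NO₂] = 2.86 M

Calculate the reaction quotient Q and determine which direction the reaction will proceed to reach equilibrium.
Q = 3.422, Q > K, reaction proceeds reverse (toward reactants)

Q = ([NO₂]^2) / ([N₂O₄])
  = ((2.86)^2) / ((2.39)) = 8.1796/2.39 = 3.422
Since Q = 3.422 > Kc = 1.26, the reaction proceeds reverse (toward reactants) to reach equilibrium.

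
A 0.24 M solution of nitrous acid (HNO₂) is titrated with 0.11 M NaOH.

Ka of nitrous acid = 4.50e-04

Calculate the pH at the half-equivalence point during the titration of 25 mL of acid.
pH = pKa = 3.35

At the half-equivalence point, [HA] = [A⁻], so by Henderson–Hasselbalch pH = pKa + log(1) = pKa.
pKa = −log(4.50e-04) = 3.35.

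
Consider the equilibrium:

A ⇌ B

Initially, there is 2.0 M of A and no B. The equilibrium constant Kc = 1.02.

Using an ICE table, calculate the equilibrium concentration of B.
[B] = 1.010 M

ICE: [A] = 2.0 − x, [B] = x.
Kc = x/(2.0 − x) = 1.02 ⇒ x = 1.02·2.0/(1 + 1.02) = 2.04/2.02 = 1.01.
[B] = x = 1.010 M.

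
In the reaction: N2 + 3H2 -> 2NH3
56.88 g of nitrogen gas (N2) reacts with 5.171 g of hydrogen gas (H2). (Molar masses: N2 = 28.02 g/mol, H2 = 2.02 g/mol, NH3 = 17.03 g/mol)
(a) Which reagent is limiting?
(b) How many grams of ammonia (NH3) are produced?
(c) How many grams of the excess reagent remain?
(a) H2, (b) 29.06 g, (c) 32.97 g

Moles of N2 = 56.88 g ÷ 28.02 g/mol = 2.02998 mol
Moles of H2 = 5.171 g ÷ 2.02 g/mol = 2.5599 mol
Moles ÷ coefficient: N2: 2.02998/1 = 2.03, H2: 2.5599/3 = 0.8533
(a) H2 has the smaller value, so H2 is the limiting reagent.
(b) Moles of NH3 = 2.5599 mol H2 × (2/3) = 1.7066 mol; mass = 1.7066 mol × 17.03 g/mol = 29.06 g
(c) N2 consumed = 2.5599 × (1/3) = 0.8533 mol; remaining = 2.02998 − 0.8533 = 1.17668 mol; mass = 1.17668 mol × 28.02 g/mol = 32.97 g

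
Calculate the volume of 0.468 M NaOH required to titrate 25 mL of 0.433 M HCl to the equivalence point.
V_{base} = 23.1 mL

At equivalence: moles acid = moles base.
moles HCl = 0.433 M × 0.025 L = 0.010825 mol
V_NaOH = 0.010825 mol ÷ 0.468 M = 0.02313 L = 23.1 mL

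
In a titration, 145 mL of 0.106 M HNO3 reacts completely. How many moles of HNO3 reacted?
Moles = Molarity × Volume (L)
Moles = 0.106 M × 0.145 L = 0.01537 mol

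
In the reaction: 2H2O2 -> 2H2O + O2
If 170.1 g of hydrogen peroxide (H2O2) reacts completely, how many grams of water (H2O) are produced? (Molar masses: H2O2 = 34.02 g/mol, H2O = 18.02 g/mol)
Moles of H2O2 = 170.1 g ÷ 34.02 g/mol = 5 mol
Mole ratio: 2 mol H2O / 2 mol H2O2
Moles of H2O = 5 × (2/2) = 5 mol
Mass of H2O = 5 mol × 18.02 g/mol = 90.1 g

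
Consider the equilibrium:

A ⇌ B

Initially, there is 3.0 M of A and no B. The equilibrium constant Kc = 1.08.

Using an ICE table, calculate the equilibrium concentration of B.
[B] = 1.558 M

ICE: [A] = 3.0 − x, [B] = x.
Kc = x/(3.0 − x) = 1.08 ⇒ x = 1.08·3.0/(1 + 1.08) = 3.24/2.08 = 1.558.
[B] = x = 1.558 M.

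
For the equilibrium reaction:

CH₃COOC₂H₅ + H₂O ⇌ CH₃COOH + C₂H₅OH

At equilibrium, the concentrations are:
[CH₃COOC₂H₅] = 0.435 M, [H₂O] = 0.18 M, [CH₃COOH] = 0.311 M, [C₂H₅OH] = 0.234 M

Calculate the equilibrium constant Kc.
K_c = 0.9294

Kc = ([CH₃COOH] × [C₂H₅OH]) / ([CH₃COOC₂H₅] × [H₂O])
   = ((0.311)·(0.234)) / ((0.435)·(0.18))
   = 0.072774 / 0.0783 = 0.9294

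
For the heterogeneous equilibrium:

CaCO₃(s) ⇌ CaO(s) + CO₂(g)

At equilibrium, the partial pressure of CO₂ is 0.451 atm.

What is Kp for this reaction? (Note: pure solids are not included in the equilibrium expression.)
K_p = 0.451

Solids (CaCO₃, CaO) have activity 1 and are excluded.
Kp = P(CO₂) = 0.451.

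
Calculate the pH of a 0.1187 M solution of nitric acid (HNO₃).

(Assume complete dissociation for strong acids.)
pH = 0.93

[H⁺] = 0.1187 M for strong acid. pH = -log[H⁺] = -log(0.1187)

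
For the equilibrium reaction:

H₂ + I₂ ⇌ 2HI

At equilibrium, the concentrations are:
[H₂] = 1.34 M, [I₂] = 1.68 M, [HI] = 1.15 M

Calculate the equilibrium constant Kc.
K_c = 0.5875

Kc = ([HI]^2) / ([H₂] × [I₂])
   = ((1.15)^2) / ((1.34)·(1.68))
   = 1.3225 / 2.2512 = 0.5875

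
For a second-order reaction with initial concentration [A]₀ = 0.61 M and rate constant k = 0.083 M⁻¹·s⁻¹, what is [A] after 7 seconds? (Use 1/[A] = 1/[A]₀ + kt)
0.4504 M

1/[A] = 1/[A]₀ + k·t = 1/0.61 + (0.083)·(7) = 1.6393 + 0.5810 = 2.2203
[A] = 1/2.2203 = 0.4504 M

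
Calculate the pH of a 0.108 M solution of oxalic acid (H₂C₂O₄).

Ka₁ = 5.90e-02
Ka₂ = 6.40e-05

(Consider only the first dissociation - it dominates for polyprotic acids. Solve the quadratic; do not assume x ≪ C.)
pH = 1.25

x² + Ka₁·x − Ka₁·C = 0 with Ka₁ = 5.90e-02, C = 0.108.
x = (−Ka₁ + √(Ka₁² + 4·Ka₁·C))/2 = 5.5601e-02 M, so pH = 1.25.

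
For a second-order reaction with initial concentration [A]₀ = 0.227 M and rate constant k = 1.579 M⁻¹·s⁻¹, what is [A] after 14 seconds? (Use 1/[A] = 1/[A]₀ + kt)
0.0377 M

1/[A] = 1/[A]₀ + k·t = 1/0.227 + (1.579)·(14) = 4.4053 + 22.1060 = 26.5113
[A] = 1/26.5113 = 0.0377 M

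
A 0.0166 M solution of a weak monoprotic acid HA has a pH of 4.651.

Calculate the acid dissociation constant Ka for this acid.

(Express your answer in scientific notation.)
K_a = 3.01e-08

[H⁺] = 10^(−pH) = 10^(−4.651) = 2.234e-05 M. For HA ⇌ H⁺ + A⁻, Ka = x²/(C − x) = (2.234e-05)²/(0.0166 − 2.234e-05) = 3.01e-08.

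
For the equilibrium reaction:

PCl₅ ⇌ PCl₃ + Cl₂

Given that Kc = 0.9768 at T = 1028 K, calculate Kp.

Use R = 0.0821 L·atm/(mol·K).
K_p = 82.4407

Δn = (moles gaseous products) − (moles gaseous reactants) = 1
T = 1028 K; RT = 0.0821 × 1028 = 84.3988
Kp = Kc·(RT)^Δn = 0.9768 × (84.3988)^1 = 0.9768 × 84.3988 = 82.4407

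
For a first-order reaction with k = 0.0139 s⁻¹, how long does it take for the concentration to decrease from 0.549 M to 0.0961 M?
125.37 s

From ln[A] = ln[A]₀ - k·t: t = ln([A]₀/[A])/k = ln(0.549/0.0961)/0.0139 = ln(5.7128)/0.0139 = 1.7427/0.0139 = 125.37 s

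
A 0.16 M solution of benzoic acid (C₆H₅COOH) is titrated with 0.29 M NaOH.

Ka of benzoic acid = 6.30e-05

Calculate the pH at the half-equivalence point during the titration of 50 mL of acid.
pH = pKa = 4.20

At the half-equivalence point, [HA] = [A⁻], so by Henderson–Hasselbalch pH = pKa + log(1) = pKa.
pKa = −log(6.30e-05) = 4.20.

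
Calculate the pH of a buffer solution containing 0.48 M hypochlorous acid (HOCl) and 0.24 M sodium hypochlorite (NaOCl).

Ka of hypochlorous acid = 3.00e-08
pH = 7.22

pKa = -log(3.00e-08) = 7.52. pH = pKa + log([A⁻]/[HA]) = 7.52 + log(0.24/0.48)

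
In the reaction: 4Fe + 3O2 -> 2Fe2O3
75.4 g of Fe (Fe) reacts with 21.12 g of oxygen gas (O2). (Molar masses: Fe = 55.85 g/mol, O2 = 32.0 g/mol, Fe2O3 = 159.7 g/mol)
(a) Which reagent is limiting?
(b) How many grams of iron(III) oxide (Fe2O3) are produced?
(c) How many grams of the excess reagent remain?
(a) O2, (b) 70.27 g, (c) 26.25 g

Moles of Fe = 75.4 g ÷ 55.85 g/mol = 1.35004 mol
Moles of O2 = 21.12 g ÷ 32.0 g/mol = 0.66 mol
Moles ÷ coefficient: Fe: 1.35004/4 = 0.3375, O2: 0.66/3 = 0.22
(a) O2 has the smaller value, so O2 is the limiting reagent.
(b) Moles of Fe2O3 = 0.66 mol O2 × (2/3) = 0.44 mol; mass = 0.44 mol × 159.7 g/mol = 70.27 g
(c) Fe consumed = 0.66 × (4/3) = 0.88 mol; remaining = 1.35004 − 0.88 = 0.470045 mol; mass = 0.470045 mol × 55.85 g/mol = 26.25 g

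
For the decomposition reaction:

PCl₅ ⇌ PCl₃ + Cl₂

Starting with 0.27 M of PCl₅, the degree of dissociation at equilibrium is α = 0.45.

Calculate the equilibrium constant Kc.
K_c = 0.0994

x = α·[A]₀ = 0.45 × 0.27 = 0.1215 M dissociated.
At eq: [PCl₅] = 0.27 − 0.1215 = 0.1485 M; [PCl₃] = [Cl₂] = x = 0.1215 M.
Kc = [PCl₃][Cl₂]/[PCl₅] = (0.1215)²/0.1485 = 0.09941.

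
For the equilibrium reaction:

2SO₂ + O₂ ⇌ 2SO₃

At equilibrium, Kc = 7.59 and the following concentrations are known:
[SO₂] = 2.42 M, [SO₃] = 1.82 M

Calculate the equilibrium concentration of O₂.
[O₂] = 0.0745 M

Kc = ([SO₃]^2) / ([SO₂]^2 × [O₂]) = 7.59
[O₂]^1 = (product terms)/(Kc · other reactant terms) = 3.3124 / (7.59 · 5.8564) = 0.07452
[O₂] = 0.0745 M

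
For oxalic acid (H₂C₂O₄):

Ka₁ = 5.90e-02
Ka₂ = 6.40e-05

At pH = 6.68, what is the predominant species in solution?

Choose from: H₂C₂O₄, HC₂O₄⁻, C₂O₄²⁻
C₂O₄²⁻

pKa1 = 1.23, pKa2 = 4.19. Each pKa is the crossover between adjacent species; pH = 6.68 lies in the region where C₂O₄²⁻ predominates.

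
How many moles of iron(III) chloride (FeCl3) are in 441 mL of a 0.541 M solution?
Moles = Molarity × Volume (L)
Moles = 0.541 M × 0.441 L = 0.2386 mol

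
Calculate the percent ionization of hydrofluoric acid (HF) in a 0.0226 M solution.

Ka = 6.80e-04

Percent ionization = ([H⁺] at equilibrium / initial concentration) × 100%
Percent ionization = 15.9%

Let x = [H⁺]. Ka = x²/(C - x) ⇒ x² + (6.80e-04)x - (6.80e-04)(0.0226) = 0. x = 3.5949e-03. Percent = (3.5949e-03/0.0226) × 100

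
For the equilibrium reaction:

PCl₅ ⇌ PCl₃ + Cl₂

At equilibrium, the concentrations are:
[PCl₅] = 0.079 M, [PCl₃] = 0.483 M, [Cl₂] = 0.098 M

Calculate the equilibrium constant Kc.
K_c = 0.5992

Kc = ([PCl₃] × [Cl₂]) / ([PCl₅])
   = ((0.483)·(0.098)) / ((0.079))
   = 0.047334 / 0.079 = 0.5992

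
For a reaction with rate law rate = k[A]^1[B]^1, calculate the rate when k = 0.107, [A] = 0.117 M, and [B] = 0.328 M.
0.004106 M/s

rate = k·[A]^1·[B]^1 = 0.107·(0.117)^1·(0.328)^1 = 0.107·0.117·0.328 = 0.004106 M/s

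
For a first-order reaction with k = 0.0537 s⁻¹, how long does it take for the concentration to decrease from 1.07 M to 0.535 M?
12.91 s

From ln[A] = ln[A]₀ - k·t: t = ln([A]₀/[A])/k = ln(1.07/0.535)/0.0537 = ln(2.0000)/0.0537 = 0.6931/0.0537 = 12.91 s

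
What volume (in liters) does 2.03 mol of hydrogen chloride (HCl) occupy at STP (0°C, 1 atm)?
At STP, 1 mol of gas occupies 22.4 L
Volume = 2.03 mol × 22.4 L/mol = 45.47 L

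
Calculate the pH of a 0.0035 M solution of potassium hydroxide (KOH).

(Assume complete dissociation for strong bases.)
pH = 11.54

[OH⁻] = 0.0035 M for strong base. pOH = -log[OH⁻] = 2.46, pH = 14 - pOH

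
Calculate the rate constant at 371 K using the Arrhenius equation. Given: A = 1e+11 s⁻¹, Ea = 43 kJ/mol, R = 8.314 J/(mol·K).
8.82e+04 s⁻¹

k = A·exp(-Ea/(R·T)) = 1e+11·exp(-43000/(8.314·371)) = 1e+11·exp(-13.9407) = 1e+11·8.8233e-07 = 8.82e+04 s⁻¹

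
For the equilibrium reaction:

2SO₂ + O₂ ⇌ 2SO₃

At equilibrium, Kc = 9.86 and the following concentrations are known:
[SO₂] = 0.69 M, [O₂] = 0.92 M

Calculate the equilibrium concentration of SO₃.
[SO₃] = 2.0782 M

Kc = ([SO₃]^2) / ([SO₂]^2 × [O₂]) = 9.86
[SO₃]^2 = Kc · (reactant terms)/(other product terms) = 9.86 · 0.43801 / 1 = 4.3188
[SO₃] = (4.3188)^(1/2) = 2.0782 M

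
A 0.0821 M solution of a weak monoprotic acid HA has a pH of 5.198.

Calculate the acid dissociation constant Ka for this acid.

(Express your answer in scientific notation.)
K_a = 4.89e-10

[H⁺] = 10^(−pH) = 10^(−5.198) = 6.339e-06 M. For HA ⇌ H⁺ + A⁻, Ka = x²/(C − x) = (6.339e-06)²/(0.0821 − 6.339e-06) = 4.89e-10.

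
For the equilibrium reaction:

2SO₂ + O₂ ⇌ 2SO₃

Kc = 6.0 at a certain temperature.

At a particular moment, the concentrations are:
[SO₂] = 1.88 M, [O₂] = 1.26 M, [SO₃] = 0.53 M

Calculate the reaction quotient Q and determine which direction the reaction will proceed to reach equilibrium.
Q = 0.063, Q < K, reaction proceeds forward (toward products)

Q = ([SO₃]^2) / ([SO₂]^2 × [O₂])
  = ((0.53)^2) / ((1.88)^2·(1.26)) = 0.2809/4.4533 = 0.06308
Since Q = 0.06308 < Kc = 6.0, the reaction proceeds forward (toward products) to reach equilibrium.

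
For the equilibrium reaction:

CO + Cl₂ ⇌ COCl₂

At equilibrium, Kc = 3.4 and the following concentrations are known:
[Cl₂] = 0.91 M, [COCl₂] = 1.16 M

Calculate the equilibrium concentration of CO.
[CO] = 0.3749 M

Kc = ([COCl₂]) / ([CO] × [Cl₂]) = 3.4
[CO]^1 = (product terms)/(Kc · other reactant terms) = 1.16 / (3.4 · 0.91) = 0.37492
[CO] = 0.3749 M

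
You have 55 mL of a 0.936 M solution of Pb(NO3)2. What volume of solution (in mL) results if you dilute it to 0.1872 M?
Using M₁V₁ = M₂V₂:
0.936 × 55 = 0.1872 × V₂
V₂ = (0.936 × 55) / 0.1872 = 275 mL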